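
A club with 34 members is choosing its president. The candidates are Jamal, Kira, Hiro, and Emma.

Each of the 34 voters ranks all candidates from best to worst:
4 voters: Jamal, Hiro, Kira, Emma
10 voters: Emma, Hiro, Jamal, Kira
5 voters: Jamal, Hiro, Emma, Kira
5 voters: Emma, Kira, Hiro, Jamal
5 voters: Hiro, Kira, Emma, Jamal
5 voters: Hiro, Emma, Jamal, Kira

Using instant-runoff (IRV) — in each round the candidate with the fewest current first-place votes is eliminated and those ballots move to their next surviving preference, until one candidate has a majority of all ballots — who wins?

Round 1: Jamal 9, Kira 0, Hiro 10, Emma 15. Kira eliminated.
Round 2: Jamal 9, Hiro 10, Emma 15. Jamal eliminated.
Round 3: Hiro 19, Emma 15. Hiro has a majority (≥18).

Hiro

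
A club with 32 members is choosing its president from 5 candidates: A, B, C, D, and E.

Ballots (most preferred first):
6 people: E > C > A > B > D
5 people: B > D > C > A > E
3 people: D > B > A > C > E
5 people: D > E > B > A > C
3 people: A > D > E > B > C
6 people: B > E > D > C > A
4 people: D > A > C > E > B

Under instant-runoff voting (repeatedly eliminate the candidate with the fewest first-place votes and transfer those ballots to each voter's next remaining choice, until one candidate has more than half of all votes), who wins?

B

Round 1: A 3, B 11, C 0, D 12, E 6. C eliminated.
Round 2: A 3, B 11, D 12, E 6. A eliminated.
Round 3: B 11, D 15, E 6. E eliminated.
Round 4: B 17, D 15. B has a majority (≥17).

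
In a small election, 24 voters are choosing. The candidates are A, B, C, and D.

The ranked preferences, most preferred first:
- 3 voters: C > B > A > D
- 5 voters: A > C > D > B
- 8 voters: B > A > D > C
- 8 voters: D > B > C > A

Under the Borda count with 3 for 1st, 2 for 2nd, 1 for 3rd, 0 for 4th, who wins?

A: 3×1 + 5×3 + 8×2 + 8×0 = 34
B: 3×2 + 5×0 + 8×3 + 8×2 = 46
C: 3×3 + 5×2 + 8×0 + 8×1 = 27
D: 3×0 + 5×1 + 8×1 + 8×3 = 37

B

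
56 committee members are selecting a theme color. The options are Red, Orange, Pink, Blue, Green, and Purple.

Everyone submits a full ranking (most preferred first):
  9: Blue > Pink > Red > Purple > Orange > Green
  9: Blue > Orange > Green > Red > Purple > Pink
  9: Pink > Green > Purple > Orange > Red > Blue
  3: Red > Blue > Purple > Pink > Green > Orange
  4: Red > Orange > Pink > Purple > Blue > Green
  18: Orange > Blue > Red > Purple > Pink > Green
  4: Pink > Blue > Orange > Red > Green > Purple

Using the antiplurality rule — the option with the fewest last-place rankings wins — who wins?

Red

Last-place votes: Red 0, Orange 3, Pink 9, Blue 9, Green 31, Purple 4.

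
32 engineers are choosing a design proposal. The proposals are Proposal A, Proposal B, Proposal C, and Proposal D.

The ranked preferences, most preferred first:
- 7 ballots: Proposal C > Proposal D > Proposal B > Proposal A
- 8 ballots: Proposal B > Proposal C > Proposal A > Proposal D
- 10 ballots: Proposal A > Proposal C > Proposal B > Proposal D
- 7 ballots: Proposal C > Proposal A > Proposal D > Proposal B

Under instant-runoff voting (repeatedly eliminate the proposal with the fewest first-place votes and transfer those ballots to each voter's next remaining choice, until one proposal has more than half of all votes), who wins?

Proposal C

Round 1: Proposal A 10, Proposal B 8, Proposal C 14, Proposal D 0. Proposal D eliminated.
Round 2: Proposal A 10, Proposal B 8, Proposal C 14. Proposal B eliminated.
Round 3: Proposal A 10, Proposal C 22. Proposal C has a majority (≥17).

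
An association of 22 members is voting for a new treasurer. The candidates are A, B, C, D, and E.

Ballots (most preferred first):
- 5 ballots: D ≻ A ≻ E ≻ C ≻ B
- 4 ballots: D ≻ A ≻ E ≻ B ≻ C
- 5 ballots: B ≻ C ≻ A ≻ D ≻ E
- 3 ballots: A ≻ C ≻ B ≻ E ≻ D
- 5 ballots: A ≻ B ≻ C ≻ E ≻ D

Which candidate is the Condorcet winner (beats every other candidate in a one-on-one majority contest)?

A

A vs B: 17–5
A vs C: 17–5
A vs D: 13–9
A vs E: 22–0
A beats every other candidate.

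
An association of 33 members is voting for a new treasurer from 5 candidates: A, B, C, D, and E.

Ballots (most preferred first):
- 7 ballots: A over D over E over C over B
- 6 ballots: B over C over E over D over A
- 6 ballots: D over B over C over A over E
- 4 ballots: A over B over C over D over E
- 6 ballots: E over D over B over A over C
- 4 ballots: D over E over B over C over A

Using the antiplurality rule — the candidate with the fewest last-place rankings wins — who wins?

D

Last-place votes: A 10, B 7, C 6, D 0, E 10.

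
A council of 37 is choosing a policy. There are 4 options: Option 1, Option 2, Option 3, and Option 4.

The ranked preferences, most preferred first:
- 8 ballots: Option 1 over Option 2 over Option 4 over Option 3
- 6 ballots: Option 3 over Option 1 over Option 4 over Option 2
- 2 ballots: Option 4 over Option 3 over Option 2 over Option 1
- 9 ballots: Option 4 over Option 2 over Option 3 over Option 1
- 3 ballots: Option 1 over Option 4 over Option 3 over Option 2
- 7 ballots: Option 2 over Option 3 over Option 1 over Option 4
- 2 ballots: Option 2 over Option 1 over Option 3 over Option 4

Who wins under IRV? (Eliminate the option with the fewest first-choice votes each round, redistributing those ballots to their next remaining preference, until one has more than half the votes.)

Round 1: Option 1 11, Option 2 9, Option 3 6, Option 4 11. Option 3 eliminated.
Round 2: Option 1 17, Option 2 9, Option 4 11. Option 2 eliminated.
Round 3: Option 1 26, Option 4 11. Option 1 has a majority (≥19).

Option 1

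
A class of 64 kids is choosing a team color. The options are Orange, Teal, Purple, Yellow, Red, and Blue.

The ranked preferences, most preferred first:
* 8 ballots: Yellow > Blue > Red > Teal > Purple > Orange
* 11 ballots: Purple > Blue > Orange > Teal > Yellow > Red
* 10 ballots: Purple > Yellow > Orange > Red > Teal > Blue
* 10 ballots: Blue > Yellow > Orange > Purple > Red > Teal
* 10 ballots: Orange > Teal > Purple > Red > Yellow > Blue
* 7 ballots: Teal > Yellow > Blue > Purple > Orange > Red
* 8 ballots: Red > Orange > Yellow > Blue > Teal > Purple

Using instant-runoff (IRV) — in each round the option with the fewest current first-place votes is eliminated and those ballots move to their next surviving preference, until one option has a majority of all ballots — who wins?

Yellow

Round 1: Orange 10, Teal 7, Purple 21, Yellow 8, Red 8, Blue 10. Teal eliminated.
Round 2: Orange 10, Purple 21, Yellow 15, Red 8, Blue 10. Red eliminated.
Round 3: Orange 18, Purple 21, Yellow 15, Blue 10. Blue eliminated.
Round 4: Orange 18, Purple 21, Yellow 25. Orange eliminated.
Round 5: Purple 31, Yellow 33. Yellow has a majority (≥33).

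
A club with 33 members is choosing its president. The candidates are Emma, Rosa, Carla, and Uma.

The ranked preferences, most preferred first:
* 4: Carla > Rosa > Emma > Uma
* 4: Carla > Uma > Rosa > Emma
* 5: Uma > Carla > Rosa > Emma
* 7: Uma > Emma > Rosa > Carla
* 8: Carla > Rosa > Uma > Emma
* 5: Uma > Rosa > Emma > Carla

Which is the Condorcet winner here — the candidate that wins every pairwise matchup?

Uma vs Emma: 29–4
Uma vs Rosa: 21–12
Uma vs Carla: 17–16
Uma beats every other candidate.

Uma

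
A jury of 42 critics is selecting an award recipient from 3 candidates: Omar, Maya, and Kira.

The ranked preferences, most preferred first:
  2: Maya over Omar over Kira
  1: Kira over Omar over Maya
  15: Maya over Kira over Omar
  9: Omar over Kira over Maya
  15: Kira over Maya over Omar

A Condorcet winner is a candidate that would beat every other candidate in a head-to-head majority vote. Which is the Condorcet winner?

Kira vs Omar: 31–11
Kira vs Maya: 25–17
Kira beats every other candidate.

Kira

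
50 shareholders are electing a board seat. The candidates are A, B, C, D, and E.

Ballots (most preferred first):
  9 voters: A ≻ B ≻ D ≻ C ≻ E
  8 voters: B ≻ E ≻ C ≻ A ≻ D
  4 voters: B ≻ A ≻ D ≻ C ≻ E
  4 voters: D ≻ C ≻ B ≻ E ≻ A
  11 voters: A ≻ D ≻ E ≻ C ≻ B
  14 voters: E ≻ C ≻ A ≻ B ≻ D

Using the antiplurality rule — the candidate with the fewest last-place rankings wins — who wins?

Last-place votes: A 4, B 11, C 0, D 22, E 13.

C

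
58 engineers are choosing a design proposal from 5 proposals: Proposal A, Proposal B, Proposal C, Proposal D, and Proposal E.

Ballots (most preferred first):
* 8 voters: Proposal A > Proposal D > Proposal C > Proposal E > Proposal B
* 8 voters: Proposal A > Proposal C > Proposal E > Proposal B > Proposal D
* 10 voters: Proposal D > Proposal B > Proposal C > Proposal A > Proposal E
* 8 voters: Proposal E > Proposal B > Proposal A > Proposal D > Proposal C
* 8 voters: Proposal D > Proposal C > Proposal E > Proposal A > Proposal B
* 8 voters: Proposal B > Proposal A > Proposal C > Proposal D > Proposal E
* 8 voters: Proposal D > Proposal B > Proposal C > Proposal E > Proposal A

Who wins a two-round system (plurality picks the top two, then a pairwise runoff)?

Round 1 first-place votes: Proposal A 16, Proposal B 8, Proposal C 0, Proposal D 26, Proposal E 8. Proposal D and Proposal A advance.
Runoff: Proposal D is ranked above Proposal A on 26 ballots, Proposal A above Proposal D on 32.

Proposal A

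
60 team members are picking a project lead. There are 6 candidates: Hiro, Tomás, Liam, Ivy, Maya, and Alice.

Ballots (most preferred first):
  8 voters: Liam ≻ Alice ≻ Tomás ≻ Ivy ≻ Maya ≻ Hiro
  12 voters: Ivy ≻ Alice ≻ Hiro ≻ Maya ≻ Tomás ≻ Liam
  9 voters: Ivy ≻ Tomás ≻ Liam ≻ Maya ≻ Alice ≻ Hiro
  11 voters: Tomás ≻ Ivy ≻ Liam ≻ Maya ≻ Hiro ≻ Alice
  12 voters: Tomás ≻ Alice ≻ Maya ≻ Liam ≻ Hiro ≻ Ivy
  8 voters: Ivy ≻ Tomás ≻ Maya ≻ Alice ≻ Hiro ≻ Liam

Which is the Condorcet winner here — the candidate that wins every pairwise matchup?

Tomás vs Hiro: 48–12
Tomás vs Liam: 52–8
Tomás vs Ivy: 31–29
Tomás vs Maya: 48–12
Tomás vs Alice: 40–20
Tomás beats every other candidate.

Tomás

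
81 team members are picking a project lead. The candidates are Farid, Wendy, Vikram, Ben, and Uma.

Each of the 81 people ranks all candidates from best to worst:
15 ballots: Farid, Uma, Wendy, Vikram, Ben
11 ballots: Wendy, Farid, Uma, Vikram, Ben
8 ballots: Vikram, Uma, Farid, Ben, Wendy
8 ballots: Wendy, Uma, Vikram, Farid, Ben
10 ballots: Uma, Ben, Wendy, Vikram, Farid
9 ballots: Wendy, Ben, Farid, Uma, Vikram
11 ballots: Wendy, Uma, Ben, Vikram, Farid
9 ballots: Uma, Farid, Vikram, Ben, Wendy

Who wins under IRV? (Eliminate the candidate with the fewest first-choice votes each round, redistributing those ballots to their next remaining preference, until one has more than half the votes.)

Uma

Round 1: Farid 15, Wendy 39, Vikram 8, Ben 0, Uma 19. Ben eliminated.
Round 2: Farid 15, Wendy 39, Vikram 8, Uma 19. Vikram eliminated.
Round 3: Farid 15, Wendy 39, Uma 27. Farid eliminated.
Round 4: Wendy 39, Uma 42. Uma has a majority (≥41).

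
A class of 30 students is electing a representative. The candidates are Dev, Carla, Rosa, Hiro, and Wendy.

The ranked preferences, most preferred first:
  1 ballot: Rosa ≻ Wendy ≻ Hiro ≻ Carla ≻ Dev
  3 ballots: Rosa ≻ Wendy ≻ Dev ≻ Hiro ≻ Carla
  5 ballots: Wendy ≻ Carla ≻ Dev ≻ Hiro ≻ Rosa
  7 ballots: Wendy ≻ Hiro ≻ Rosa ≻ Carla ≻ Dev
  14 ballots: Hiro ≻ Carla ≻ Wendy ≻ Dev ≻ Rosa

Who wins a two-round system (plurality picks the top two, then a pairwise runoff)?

Round 1 first-place votes: Dev 0, Carla 0, Rosa 4, Hiro 14, Wendy 12. Hiro and Wendy advance.
Runoff: Hiro is ranked above Wendy on 14 ballots, Wendy above Hiro on 16.

Wendy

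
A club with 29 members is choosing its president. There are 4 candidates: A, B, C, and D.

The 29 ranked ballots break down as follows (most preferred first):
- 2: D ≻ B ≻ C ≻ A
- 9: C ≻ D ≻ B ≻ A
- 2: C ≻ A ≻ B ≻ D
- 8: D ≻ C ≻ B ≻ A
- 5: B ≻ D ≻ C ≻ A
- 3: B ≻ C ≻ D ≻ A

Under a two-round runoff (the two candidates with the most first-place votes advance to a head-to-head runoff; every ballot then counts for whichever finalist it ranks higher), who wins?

Round 1 first-place votes: A 0, B 8, C 11, D 10. C and D advance.
Runoff: C is ranked above D on 14 ballots, D above C on 15.

D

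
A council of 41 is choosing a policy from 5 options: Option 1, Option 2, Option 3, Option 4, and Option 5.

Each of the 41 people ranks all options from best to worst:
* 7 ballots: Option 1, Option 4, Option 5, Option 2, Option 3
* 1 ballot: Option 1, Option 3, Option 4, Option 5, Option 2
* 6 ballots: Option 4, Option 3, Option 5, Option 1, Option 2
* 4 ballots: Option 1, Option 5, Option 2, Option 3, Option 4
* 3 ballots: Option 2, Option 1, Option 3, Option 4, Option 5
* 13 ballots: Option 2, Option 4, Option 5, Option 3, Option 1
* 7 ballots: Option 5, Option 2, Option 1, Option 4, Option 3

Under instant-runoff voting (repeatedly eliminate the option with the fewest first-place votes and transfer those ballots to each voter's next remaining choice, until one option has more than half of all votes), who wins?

Round 1: Option 1 12, Option 2 16, Option 3 0, Option 4 6, Option 5 7. Option 3 eliminated.
Round 2: Option 1 12, Option 2 16, Option 4 6, Option 5 7. Option 4 eliminated.
Round 3: Option 1 12, Option 2 16, Option 5 13. Option 1 eliminated.
Round 4: Option 2 16, Option 5 25. Option 5 has a majority (≥21).

Option 5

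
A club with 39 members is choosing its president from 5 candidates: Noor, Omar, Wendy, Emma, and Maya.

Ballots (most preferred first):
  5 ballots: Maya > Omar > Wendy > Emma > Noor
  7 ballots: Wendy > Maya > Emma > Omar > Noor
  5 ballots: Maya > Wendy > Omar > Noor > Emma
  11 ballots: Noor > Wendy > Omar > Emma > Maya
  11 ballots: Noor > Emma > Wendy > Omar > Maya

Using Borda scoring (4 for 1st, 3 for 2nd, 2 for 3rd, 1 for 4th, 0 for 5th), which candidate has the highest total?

Wendy

Noor: 5×0 + 7×0 + 5×1 + 11×4 + 11×4 = 93
Omar: 5×3 + 7×1 + 5×2 + 11×2 + 11×1 = 65
Wendy: 5×2 + 7×4 + 5×3 + 11×3 + 11×2 = 108
Emma: 5×1 + 7×2 + 5×0 + 11×1 + 11×3 = 63
Maya: 5×4 + 7×3 + 5×4 + 11×0 + 11×0 = 61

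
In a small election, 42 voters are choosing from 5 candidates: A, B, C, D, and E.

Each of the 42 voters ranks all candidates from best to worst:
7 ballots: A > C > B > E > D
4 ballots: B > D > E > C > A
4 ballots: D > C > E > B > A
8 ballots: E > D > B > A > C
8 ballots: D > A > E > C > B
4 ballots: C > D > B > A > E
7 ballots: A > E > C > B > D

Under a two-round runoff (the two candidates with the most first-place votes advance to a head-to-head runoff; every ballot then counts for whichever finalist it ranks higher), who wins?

D

Round 1 first-place votes: A 14, B 4, C 4, D 12, E 8. A and D advance.
Runoff: A is ranked above D on 14 ballots, D above A on 28.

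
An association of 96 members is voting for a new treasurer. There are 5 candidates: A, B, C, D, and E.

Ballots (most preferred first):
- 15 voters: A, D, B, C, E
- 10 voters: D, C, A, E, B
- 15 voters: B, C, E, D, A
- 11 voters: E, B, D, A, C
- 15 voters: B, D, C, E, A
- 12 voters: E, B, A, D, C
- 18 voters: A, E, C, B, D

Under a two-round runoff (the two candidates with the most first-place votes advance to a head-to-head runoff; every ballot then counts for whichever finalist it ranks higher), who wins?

Round 1 first-place votes: A 33, B 30, C 0, D 10, E 23. A and B advance.
Runoff: A is ranked above B on 43 ballots, B above A on 53.

B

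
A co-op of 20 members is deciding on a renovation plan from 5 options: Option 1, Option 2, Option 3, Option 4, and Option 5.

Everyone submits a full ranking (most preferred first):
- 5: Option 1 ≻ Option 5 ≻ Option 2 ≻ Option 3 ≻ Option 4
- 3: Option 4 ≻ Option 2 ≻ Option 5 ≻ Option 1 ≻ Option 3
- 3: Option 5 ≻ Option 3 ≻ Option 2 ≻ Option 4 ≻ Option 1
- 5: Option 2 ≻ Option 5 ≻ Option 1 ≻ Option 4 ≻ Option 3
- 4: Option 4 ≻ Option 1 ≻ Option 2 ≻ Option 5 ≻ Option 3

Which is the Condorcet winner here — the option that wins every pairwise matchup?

Option 2

Option 2 vs Option 1: 11–9
Option 2 vs Option 3: 17–3
Option 2 vs Option 4: 13–7
Option 2 vs Option 5: 12–8
Option 2 beats every other option.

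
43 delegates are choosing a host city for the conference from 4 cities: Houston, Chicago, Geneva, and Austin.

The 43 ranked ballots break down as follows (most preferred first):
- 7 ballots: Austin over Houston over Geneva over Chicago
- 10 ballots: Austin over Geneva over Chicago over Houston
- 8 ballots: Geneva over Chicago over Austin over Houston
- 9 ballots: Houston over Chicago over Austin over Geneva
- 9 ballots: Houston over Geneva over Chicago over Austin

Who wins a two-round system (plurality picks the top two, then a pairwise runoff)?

Austin

Round 1 first-place votes: Houston 18, Chicago 0, Geneva 8, Austin 17. Houston and Austin advance.
Runoff: Houston is ranked above Austin on 18 ballots, Austin above Houston on 25.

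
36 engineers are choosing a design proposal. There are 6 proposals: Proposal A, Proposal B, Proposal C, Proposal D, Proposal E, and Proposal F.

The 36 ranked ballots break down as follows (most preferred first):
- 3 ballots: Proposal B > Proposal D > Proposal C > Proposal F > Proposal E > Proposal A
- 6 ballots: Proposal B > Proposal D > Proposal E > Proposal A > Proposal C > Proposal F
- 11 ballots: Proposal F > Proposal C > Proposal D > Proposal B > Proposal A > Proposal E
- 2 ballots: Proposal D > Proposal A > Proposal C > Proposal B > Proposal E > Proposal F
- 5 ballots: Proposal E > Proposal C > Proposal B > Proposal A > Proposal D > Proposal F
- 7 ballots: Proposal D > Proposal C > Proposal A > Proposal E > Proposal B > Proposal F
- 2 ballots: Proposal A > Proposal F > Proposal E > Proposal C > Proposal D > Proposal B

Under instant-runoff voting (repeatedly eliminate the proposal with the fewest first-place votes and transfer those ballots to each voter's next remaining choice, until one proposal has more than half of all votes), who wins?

Round 1: Proposal A 2, Proposal B 9, Proposal C 0, Proposal D 9, Proposal E 5, Proposal F 11. Proposal C eliminated.
Round 2: Proposal A 2, Proposal B 9, Proposal D 9, Proposal E 5, Proposal F 11. Proposal A eliminated.
Round 3: Proposal B 9, Proposal D 9, Proposal E 5, Proposal F 13. Proposal E eliminated.
Round 4: Proposal B 14, Proposal D 9, Proposal F 13. Proposal D eliminated.
Round 5: Proposal B 23, Proposal F 13. Proposal B has a majority (≥19).

Proposal B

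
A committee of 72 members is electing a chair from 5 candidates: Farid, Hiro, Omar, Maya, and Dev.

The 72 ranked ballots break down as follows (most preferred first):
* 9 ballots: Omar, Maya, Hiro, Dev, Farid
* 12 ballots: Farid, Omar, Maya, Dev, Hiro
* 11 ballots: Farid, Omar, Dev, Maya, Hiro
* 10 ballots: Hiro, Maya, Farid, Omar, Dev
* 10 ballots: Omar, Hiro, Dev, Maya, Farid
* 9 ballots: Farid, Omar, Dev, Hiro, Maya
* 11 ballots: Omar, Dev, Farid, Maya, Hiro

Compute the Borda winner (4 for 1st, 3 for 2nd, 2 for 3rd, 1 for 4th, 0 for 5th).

Farid: 9×0 + 12×4 + 11×4 + 10×2 + 10×0 + 9×4 + 11×2 = 170
Hiro: 9×2 + 12×0 + 11×0 + 10×4 + 10×3 + 9×1 + 11×0 = 97
Omar: 9×4 + 12×3 + 11×3 + 10×1 + 10×4 + 9×3 + 11×4 = 226
Maya: 9×3 + 12×2 + 11×1 + 10×3 + 10×1 + 9×0 + 11×1 = 113
Dev: 9×1 + 12×1 + 11×2 + 10×0 + 10×2 + 9×2 + 11×3 = 114

Omar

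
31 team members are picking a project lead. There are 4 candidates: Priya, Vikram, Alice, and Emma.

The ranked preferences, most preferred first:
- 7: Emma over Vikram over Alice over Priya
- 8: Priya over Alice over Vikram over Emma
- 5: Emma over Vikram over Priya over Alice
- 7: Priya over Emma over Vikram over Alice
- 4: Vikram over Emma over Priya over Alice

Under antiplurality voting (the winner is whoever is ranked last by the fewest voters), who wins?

Vikram

Last-place votes: Priya 7, Vikram 0, Alice 16, Emma 8.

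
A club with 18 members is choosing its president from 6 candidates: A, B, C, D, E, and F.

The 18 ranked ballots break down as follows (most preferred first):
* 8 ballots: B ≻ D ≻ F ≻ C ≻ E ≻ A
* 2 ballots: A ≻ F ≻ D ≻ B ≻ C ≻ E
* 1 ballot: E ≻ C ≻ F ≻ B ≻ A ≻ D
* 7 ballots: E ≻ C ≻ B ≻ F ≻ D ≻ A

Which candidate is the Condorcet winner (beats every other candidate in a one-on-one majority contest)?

B

B vs A: 16–2
B vs C: 10–8
B vs D: 16–2
B vs E: 10–8
B vs F: 15–3
B beats every other candidate.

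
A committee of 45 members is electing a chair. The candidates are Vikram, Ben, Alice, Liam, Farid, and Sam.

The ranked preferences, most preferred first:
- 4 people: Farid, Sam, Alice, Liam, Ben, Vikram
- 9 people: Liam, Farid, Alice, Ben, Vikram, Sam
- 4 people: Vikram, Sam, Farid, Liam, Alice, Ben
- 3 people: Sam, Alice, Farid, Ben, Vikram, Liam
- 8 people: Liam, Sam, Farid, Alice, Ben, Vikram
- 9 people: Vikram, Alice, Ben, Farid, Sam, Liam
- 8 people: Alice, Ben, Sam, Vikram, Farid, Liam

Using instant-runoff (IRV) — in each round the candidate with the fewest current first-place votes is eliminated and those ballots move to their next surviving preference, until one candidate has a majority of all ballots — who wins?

Alice

Round 1: Vikram 13, Ben 0, Alice 8, Liam 17, Farid 4, Sam 3. Ben eliminated.
Round 2: Vikram 13, Alice 8, Liam 17, Farid 4, Sam 3. Sam eliminated.
Round 3: Vikram 13, Alice 11, Liam 17, Farid 4. Farid eliminated.
Round 4: Vikram 13, Alice 15, Liam 17. Vikram eliminated.
Round 5: Alice 24, Liam 21. Alice has a majority (≥23).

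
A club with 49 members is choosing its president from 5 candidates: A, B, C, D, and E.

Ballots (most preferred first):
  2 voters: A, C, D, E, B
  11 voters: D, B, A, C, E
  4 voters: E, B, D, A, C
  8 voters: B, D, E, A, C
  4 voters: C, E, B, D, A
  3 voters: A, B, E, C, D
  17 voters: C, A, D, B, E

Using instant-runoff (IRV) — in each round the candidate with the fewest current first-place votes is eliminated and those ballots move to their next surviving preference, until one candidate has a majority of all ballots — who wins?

Round 1: A 5, B 8, C 21, D 11, E 4. E eliminated.
Round 2: A 5, B 12, C 21, D 11. A eliminated.
Round 3: B 15, C 23, D 11. D eliminated.
Round 4: B 26, C 23. B has a majority (≥25).

B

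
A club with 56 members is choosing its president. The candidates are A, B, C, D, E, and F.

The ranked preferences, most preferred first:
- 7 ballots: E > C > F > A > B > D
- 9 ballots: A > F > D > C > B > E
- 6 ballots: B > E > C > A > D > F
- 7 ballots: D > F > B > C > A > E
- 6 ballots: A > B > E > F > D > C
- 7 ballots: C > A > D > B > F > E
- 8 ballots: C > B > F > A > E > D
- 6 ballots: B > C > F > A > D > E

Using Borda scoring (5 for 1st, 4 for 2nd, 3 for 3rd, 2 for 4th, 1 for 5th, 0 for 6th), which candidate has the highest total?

C

A: 7×2 + 9×5 + 6×2 + 7×1 + 6×5 + 7×4 + 8×2 + 6×2 = 164
B: 7×1 + 9×1 + 6×5 + 7×3 + 6×4 + 7×2 + 8×4 + 6×5 = 167
C: 7×4 + 9×2 + 6×3 + 7×2 + 6×0 + 7×5 + 8×5 + 6×4 = 177
D: 7×0 + 9×3 + 6×1 + 7×5 + 6×1 + 7×3 + 8×0 + 6×1 = 101
E: 7×5 + 9×0 + 6×4 + 7×0 + 6×3 + 7×0 + 8×1 + 6×0 = 85
F: 7×3 + 9×4 + 6×0 + 7×4 + 6×2 + 7×1 + 8×3 + 6×3 = 146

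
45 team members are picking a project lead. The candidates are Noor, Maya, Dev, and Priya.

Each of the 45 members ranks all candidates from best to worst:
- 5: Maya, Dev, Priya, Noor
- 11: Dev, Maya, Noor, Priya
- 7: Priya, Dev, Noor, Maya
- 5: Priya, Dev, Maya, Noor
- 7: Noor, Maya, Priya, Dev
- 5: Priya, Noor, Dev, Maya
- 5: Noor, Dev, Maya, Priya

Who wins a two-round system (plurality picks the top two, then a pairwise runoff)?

Noor

Round 1 first-place votes: Noor 12, Maya 5, Dev 11, Priya 17. Priya and Noor advance.
Runoff: Priya is ranked above Noor on 22 ballots, Noor above Priya on 23.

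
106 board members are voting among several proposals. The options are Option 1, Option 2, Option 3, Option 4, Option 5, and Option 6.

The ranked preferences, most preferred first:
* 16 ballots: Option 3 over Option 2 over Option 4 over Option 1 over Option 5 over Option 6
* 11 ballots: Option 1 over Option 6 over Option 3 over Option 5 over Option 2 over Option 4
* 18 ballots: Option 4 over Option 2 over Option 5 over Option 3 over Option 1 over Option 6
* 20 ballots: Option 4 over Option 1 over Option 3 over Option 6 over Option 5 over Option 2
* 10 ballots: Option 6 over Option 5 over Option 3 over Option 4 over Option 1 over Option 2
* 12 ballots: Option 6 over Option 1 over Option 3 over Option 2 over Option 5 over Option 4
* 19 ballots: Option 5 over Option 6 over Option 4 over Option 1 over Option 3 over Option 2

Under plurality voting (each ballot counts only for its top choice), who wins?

Option 4

First-place votes: Option 1 11, Option 2 0, Option 3 16, Option 4 38, Option 5 19, Option 6 22.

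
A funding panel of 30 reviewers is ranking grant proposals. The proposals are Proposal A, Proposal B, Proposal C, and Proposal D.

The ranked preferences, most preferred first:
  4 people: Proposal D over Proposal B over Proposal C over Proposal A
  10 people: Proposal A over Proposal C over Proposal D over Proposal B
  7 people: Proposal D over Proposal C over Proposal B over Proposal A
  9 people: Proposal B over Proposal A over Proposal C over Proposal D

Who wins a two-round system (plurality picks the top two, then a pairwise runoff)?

Round 1 first-place votes: Proposal A 10, Proposal B 9, Proposal C 0, Proposal D 11. Proposal D and Proposal A advance.
Runoff: Proposal D is ranked above Proposal A on 11 ballots, Proposal A above Proposal D on 19.

Proposal A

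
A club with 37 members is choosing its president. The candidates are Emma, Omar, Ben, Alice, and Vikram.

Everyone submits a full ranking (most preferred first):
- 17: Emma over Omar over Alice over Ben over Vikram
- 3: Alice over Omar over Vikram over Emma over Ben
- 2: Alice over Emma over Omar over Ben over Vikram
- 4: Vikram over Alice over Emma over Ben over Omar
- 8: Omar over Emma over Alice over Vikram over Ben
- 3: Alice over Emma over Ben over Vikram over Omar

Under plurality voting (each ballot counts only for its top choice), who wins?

First-place votes: Emma 17, Omar 8, Ben 0, Alice 8, Vikram 4.

Emma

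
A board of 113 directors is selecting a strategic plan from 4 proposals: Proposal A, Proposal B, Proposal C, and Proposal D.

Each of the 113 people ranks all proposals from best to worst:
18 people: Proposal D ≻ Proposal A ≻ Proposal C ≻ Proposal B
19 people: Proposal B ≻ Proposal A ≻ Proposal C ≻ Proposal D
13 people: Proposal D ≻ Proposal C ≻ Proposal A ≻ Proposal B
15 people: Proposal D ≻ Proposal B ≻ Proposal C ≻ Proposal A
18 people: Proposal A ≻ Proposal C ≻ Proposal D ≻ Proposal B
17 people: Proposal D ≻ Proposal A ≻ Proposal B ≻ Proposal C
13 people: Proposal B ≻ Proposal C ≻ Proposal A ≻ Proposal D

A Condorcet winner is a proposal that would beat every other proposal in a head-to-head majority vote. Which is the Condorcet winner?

Proposal D vs Proposal A: 63–50
Proposal D vs Proposal B: 81–32
Proposal D vs Proposal C: 63–50
Proposal D beats every other proposal.

Proposal D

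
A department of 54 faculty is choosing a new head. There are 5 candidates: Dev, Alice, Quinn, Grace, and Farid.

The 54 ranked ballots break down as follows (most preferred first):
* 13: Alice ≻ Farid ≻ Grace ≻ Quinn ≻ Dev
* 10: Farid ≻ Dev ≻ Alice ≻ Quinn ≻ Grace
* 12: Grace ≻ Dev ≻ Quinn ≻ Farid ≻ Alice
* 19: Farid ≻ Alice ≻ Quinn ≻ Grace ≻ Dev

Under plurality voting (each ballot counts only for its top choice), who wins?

Farid

First-place votes: Dev 0, Alice 13, Quinn 0, Grace 12, Farid 29.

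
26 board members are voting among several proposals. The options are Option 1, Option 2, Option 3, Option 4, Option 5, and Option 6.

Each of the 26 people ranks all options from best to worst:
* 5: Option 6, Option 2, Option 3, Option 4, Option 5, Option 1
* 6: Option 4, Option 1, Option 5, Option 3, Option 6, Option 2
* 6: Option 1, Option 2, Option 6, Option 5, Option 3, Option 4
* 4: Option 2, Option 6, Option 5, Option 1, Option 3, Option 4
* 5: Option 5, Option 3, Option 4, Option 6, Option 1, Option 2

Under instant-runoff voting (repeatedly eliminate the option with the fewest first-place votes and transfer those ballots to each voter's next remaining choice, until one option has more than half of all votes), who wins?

Round 1: Option 1 6, Option 2 4, Option 3 0, Option 4 6, Option 5 5, Option 6 5. Option 3 eliminated.
Round 2: Option 1 6, Option 2 4, Option 4 6, Option 5 5, Option 6 5. Option 2 eliminated.
Round 3: Option 1 6, Option 4 6, Option 5 5, Option 6 9. Option 5 eliminated.
Round 4: Option 1 6, Option 4 11, Option 6 9. Option 1 eliminated.
Round 5: Option 4 11, Option 6 15. Option 6 has a majority (≥14).

Option 6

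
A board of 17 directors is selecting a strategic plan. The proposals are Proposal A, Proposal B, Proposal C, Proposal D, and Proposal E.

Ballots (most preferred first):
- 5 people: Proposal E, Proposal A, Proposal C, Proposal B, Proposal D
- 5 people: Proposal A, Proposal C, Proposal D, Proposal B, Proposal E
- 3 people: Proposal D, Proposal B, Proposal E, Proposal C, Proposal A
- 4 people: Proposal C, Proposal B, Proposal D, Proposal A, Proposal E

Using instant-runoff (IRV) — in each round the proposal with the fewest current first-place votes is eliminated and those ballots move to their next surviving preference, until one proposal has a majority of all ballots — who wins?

Proposal A

Round 1: Proposal A 5, Proposal B 0, Proposal C 4, Proposal D 3, Proposal E 5. Proposal B eliminated.
Round 2: Proposal A 5, Proposal C 4, Proposal D 3, Proposal E 5. Proposal D eliminated.
Round 3: Proposal A 5, Proposal C 4, Proposal E 8. Proposal C eliminated.
Round 4: Proposal A 9, Proposal E 8. Proposal A has a majority (≥9).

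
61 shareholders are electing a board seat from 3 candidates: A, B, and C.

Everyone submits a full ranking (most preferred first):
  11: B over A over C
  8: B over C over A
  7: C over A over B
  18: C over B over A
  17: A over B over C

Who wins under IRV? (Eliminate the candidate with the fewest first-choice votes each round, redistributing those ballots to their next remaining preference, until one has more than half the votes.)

B

Round 1: A 17, B 19, C 25. A eliminated.
Round 2: B 36, C 25. B has a majority (≥31).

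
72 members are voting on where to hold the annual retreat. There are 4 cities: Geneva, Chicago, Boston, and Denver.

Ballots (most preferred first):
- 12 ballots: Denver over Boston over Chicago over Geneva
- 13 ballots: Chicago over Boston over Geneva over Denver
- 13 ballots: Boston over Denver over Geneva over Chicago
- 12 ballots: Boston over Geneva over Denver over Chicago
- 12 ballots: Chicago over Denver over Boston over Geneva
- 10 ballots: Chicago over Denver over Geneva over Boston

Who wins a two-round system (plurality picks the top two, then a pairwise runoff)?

Round 1 first-place votes: Geneva 0, Chicago 35, Boston 25, Denver 12. Chicago and Boston advance.
Runoff: Chicago is ranked above Boston on 35 ballots, Boston above Chicago on 37.

Boston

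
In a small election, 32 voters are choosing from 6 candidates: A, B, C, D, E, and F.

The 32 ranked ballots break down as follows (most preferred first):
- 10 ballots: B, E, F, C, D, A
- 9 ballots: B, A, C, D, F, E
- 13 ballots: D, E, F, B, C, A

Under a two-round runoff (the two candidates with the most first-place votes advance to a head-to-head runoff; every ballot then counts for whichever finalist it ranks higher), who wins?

B

Round 1 first-place votes: A 0, B 19, C 0, D 13, E 0, F 0. B and D advance.
Runoff: B is ranked above D on 19 ballots, D above B on 13.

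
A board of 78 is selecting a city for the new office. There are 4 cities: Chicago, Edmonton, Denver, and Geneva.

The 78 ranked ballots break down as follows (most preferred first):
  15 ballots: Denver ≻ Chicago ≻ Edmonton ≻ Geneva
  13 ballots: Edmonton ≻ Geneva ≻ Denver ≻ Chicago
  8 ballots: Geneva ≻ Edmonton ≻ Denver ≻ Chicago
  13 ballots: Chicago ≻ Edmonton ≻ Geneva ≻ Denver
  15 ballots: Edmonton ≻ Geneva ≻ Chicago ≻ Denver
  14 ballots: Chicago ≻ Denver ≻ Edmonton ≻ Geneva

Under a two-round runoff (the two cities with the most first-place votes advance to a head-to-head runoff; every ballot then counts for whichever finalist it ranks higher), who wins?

Chicago

Round 1 first-place votes: Chicago 27, Edmonton 28, Denver 15, Geneva 8. Edmonton and Chicago advance.
Runoff: Edmonton is ranked above Chicago on 36 ballots, Chicago above Edmonton on 42.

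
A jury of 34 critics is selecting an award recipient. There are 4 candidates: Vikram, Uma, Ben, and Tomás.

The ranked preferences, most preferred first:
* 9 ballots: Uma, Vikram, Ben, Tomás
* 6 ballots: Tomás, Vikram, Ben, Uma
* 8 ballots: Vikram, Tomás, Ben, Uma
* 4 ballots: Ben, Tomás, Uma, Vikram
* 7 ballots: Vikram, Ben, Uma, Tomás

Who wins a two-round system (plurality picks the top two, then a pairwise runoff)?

Vikram

Round 1 first-place votes: Vikram 15, Uma 9, Ben 4, Tomás 6. Vikram and Uma advance.
Runoff: Vikram is ranked above Uma on 21 ballots, Uma above Vikram on 13.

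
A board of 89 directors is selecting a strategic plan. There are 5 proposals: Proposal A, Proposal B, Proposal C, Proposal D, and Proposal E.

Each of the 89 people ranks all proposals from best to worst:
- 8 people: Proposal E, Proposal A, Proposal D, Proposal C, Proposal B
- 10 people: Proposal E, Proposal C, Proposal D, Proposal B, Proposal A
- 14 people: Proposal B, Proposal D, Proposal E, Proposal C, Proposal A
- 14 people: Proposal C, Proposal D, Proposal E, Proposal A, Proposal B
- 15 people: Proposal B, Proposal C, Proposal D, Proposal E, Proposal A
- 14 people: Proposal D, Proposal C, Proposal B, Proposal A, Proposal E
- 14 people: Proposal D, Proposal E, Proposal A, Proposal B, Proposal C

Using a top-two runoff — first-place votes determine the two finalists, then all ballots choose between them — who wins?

Proposal D

Round 1 first-place votes: Proposal A 0, Proposal B 29, Proposal C 14, Proposal D 28, Proposal E 18. Proposal B and Proposal D advance.
Runoff: Proposal B is ranked above Proposal D on 29 ballots, Proposal D above Proposal B on 60.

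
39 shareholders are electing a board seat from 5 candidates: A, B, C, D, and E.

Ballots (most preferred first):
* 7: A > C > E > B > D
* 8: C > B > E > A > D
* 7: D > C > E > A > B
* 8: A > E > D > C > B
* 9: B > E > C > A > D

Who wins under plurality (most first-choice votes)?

A

First-place votes: A 15, B 9, C 8, D 7, E 0.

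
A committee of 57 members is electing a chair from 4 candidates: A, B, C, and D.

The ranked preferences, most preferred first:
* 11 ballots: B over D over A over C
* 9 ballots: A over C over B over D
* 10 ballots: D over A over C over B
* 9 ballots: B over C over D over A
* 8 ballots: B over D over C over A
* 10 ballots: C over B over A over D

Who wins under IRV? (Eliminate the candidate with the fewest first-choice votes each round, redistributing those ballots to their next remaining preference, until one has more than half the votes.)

Round 1: A 9, B 28, C 10, D 10. A eliminated.
Round 2: B 28, C 19, D 10. D eliminated.
Round 3: B 28, C 29. C has a majority (≥29).

C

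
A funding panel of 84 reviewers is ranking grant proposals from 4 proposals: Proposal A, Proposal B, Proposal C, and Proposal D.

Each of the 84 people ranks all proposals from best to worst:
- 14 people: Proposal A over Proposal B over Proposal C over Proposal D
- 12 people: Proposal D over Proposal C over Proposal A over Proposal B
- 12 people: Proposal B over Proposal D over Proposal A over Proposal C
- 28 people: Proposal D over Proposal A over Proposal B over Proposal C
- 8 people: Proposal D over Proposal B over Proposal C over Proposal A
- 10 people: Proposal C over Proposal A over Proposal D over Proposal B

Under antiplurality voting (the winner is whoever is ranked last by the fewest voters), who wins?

Proposal A

Last-place votes: Proposal A 8, Proposal B 22, Proposal C 40, Proposal D 14.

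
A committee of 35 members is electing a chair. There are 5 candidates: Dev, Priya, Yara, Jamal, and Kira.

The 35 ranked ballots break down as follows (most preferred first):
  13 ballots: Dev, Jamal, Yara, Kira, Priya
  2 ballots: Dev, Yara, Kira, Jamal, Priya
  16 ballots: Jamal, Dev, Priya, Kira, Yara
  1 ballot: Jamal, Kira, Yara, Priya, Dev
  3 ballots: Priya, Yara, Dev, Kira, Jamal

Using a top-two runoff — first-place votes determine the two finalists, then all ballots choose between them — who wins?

Round 1 first-place votes: Dev 15, Priya 3, Yara 0, Jamal 17, Kira 0. Jamal and Dev advance.
Runoff: Jamal is ranked above Dev on 17 ballots, Dev above Jamal on 18.

Dev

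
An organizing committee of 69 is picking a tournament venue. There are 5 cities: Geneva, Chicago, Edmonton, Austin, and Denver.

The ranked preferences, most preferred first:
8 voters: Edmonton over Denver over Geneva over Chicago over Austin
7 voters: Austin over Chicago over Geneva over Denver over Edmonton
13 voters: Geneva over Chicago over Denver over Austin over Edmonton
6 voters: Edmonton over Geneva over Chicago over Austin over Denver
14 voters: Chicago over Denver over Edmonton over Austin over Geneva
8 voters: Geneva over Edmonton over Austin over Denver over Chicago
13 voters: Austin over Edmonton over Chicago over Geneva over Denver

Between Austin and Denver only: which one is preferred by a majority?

Austin is ranked above Denver on 34 ballots; Denver above Austin on 35.

Denver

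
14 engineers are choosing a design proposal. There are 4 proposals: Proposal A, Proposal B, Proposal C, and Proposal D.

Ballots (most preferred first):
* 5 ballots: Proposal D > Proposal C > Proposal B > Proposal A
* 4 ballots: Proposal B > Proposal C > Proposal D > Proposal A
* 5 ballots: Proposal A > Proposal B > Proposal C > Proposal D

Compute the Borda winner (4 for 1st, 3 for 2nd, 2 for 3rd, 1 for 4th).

Proposal A: 5×1 + 4×1 + 5×4 = 29
Proposal B: 5×2 + 4×4 + 5×3 = 41
Proposal C: 5×3 + 4×3 + 5×2 = 37
Proposal D: 5×4 + 4×2 + 5×1 = 33

Proposal B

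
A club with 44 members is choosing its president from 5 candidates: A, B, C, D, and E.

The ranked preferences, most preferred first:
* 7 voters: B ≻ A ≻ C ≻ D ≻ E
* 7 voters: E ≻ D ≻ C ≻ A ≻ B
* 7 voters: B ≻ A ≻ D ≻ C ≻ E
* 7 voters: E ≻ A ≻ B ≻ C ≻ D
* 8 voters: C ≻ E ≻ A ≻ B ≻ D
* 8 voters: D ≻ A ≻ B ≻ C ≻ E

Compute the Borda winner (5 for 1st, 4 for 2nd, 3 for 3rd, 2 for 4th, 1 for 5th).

A

A: 7×4 + 7×2 + 7×4 + 7×4 + 8×3 + 8×4 = 154
B: 7×5 + 7×1 + 7×5 + 7×3 + 8×2 + 8×3 = 138
C: 7×3 + 7×3 + 7×2 + 7×2 + 8×5 + 8×2 = 126
D: 7×2 + 7×4 + 7×3 + 7×1 + 8×1 + 8×5 = 118
E: 7×1 + 7×5 + 7×1 + 7×5 + 8×4 + 8×1 = 124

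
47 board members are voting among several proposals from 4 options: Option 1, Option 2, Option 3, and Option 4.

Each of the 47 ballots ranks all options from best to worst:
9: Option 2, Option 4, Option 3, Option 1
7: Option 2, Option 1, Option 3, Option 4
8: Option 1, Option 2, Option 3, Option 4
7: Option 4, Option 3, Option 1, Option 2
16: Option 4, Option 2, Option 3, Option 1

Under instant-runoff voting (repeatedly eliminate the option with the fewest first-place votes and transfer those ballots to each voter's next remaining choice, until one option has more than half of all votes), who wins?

Option 2

Round 1: Option 1 8, Option 2 16, Option 3 0, Option 4 23. Option 3 eliminated.
Round 2: Option 1 8, Option 2 16, Option 4 23. Option 1 eliminated.
Round 3: Option 2 24, Option 4 23. Option 2 has a majority (≥24).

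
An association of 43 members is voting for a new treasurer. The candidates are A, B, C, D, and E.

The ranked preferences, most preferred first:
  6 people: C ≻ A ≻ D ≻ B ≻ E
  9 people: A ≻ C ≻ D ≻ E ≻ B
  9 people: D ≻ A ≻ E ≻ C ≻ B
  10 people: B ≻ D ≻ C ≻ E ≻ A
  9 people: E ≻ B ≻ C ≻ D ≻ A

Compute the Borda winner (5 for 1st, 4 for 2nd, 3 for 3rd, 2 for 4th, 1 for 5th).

A: 6×4 + 9×5 + 9×4 + 10×1 + 9×1 = 124
B: 6×2 + 9×1 + 9×1 + 10×5 + 9×4 = 116
C: 6×5 + 9×4 + 9×2 + 10×3 + 9×3 = 141
D: 6×3 + 9×3 + 9×5 + 10×4 + 9×2 = 148
E: 6×1 + 9×2 + 9×3 + 10×2 + 9×5 = 116

D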